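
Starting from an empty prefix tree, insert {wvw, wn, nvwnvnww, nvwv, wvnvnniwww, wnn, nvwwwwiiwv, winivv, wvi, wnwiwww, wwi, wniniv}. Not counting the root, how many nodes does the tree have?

46

Trace insertions, counting only characters that open a new branch:
  "wvw" → 3 new (w, v, w)
  "wn" → prefix "w" already present; 1 new (n)
  "nvwnvnww" → 8 new (n, v, w, n, v, n, w, w)
  "nvwv" → prefix "nvw" already present; 1 new (v)
  "wvnvnniwww" → prefix "wv" already present; 8 new (n, v, n, n, i, w, w, w)
  "wnn" → prefix "wn" already present; 1 new (n)
  "nvwwwwiiwv" → prefix "nvw" already present; 7 new (w, w, w, i, i, w, v)
  "winivv" → prefix "w" already present; 5 new (i, n, i, v, v)
  "wvi" → prefix "wv" already present; 1 new (i)
  "wnwiwww" → prefix "wn" already present; 5 new (w, i, w, w, w)
  "wwi" → prefix "w" already present; 2 new (w, i)
  "wniniv" → prefix "wn" already present; 4 new (i, n, i, v)
Total nodes = 3 + 1 + 8 + 1 + 8 + 1 + 7 + 5 + 1 + 5 + 2 + 4 = 46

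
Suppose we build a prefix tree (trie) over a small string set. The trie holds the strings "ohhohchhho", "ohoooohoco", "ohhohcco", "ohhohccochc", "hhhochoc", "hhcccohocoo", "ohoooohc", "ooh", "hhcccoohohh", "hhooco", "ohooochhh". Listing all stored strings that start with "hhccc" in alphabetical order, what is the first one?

hhcccohocoo

Words with prefix "hhccc", in lexicographic order: "hhcccohocoo", "hhcccoohohh"
The 1st is hhcccohocoo.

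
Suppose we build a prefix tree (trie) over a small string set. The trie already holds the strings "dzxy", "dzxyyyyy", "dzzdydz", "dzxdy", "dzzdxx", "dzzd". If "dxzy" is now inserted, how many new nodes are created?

Walking "dxzy" from the root, the first 1 characters ("d") follow existing edges; "x" is the first miss.
Each of the 3 remaining characters creates one node.

3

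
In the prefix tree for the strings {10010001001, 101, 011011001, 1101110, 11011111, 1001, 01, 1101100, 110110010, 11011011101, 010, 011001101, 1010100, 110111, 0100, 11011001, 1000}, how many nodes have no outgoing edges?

10

Leaves are exactly the stored words that no other stored word extends.
Those words: "0100", "011001101", "011011001", "1000", "10010001001", "1010100", "110110010", "11011011101", "1101110", "11011111"
Leaf count: 10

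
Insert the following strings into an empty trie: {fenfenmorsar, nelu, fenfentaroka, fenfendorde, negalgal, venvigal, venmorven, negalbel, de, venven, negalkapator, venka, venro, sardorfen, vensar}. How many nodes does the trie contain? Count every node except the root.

77

Count nodes per top-level branch (shared prefixes stored once):
  'd'-branch (de): 2 nodes
  'f'-branch (fenfendorde, fenfenmorsar, fenfentaroka): 23 nodes
  'n'-branch (negalbel, negalgal, negalkapator, nelu): 20 nodes
  's'-branch (sardorfen): 9 nodes
  'v'-branch (venka, venmorven, venro, vensar, venven, venvigal): 23 nodes
Sum: 77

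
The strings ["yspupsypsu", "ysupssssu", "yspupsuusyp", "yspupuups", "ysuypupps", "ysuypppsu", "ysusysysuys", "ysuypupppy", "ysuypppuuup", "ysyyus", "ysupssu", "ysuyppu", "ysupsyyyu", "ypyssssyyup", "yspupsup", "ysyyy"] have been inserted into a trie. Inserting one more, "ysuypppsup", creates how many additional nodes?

1

Walking "ysuypppsup" from the root, the first 9 characters ("ysuypppsu") follow existing edges; "p" is the first miss.
So 10 − 9 = 1 new nodes.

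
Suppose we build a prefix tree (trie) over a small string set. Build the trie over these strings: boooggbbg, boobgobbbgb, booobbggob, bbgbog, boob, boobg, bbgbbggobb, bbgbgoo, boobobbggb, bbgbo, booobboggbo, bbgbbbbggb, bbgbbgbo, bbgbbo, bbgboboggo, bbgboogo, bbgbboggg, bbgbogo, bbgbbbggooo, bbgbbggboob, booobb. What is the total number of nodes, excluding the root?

77

Count nodes per top-level branch (shared prefixes stored once):
  'b'-branch (bbgbbbbggb, bbgbbbggooo, bbgbbgbo, bbgbbggboob, bbgbbggobb, bbgbbo, bbgbboggg, bbgbgoo, bbgbo, bbgboboggo, bbgbog, bbgbogo, bbgboogo, boob, boobg, boobgobbbgb, boobobbggb, booobb, booobbggob, booobboggbo, boooggbbg): 77 nodes
Sum: 77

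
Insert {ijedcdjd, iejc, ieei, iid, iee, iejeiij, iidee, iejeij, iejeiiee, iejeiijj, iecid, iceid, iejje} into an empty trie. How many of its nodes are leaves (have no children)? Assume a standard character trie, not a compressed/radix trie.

A leaf is a node with no children — equivalently, the end of a word that is not a proper prefix of any other stored word.
Those words: "iceid", "iecid", "ieei", "iejc", "iejeiiee", "iejeiijj", "iejeij", "iejje", "iidee", "ijedcdjd"
Leaf count: 10

10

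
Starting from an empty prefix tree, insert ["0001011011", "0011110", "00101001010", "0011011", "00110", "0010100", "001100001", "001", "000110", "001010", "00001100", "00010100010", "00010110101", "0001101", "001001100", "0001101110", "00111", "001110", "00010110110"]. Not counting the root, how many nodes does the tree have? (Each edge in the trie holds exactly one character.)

55

Count nodes per top-level branch (shared prefixes stored once):
  '0'-branch (00001100, 00010100010, 00010110101, 0001011011, 00010110110, 000110, 0001101, 0001101110, 001, 001001100, 001010, 0010100, 00101001010, 00110, 001100001, 0011011, 00111, 001110, 0011110): 55 nodes
Sum: 55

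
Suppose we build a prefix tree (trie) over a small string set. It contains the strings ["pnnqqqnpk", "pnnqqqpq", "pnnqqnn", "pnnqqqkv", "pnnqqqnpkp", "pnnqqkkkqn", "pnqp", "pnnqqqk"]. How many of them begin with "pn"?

8

Traverse to the node for "pn", then collect every word in that subtree.
Words under "pn": pnnqqkkkqn, pnnqqnn, pnnqqqk, pnnqqqkv, pnnqqqnpk, pnnqqqnpkp, pnnqqqpq, pnqp
Count: 8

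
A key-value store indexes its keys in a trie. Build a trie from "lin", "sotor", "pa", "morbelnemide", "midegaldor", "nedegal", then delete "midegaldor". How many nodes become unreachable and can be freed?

Walk "midegaldor" from the leaf back toward the root, removing each node that no remaining word uses.
The suffix "idegaldor" (9 nodes) is used only by "midegaldor"; the node for "m" still has the child "o", so pruning stops there.
Nodes removed: 9

9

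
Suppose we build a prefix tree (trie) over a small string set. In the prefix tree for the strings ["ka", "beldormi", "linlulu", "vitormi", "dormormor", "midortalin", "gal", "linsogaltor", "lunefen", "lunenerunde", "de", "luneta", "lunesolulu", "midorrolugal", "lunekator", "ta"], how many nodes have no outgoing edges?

16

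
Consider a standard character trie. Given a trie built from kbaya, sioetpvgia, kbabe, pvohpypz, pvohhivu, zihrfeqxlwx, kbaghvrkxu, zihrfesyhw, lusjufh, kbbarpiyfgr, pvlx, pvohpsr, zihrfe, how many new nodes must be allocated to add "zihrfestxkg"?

"zihrfes" is already a path in the trie; the remaining "txkg" must be added.
So 11 − 7 = 4 new nodes.

4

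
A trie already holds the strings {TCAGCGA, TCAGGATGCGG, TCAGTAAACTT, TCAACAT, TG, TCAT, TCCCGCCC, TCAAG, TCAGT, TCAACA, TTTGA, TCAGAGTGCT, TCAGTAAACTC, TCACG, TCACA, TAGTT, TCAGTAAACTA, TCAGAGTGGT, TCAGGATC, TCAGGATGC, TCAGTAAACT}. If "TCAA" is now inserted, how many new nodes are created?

"TCAA" is already a full path in the trie; only an end-marker is added.
No new nodes are needed: 0.

0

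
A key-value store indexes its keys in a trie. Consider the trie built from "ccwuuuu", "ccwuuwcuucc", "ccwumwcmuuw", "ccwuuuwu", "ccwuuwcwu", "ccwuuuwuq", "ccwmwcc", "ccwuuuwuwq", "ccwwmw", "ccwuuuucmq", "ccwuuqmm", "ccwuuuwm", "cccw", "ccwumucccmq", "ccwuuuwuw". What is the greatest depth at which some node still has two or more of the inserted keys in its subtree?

The deepest shared node is where two words last agree before diverging.
e.g. "ccwuuuwuw" and "ccwuuuwuwq" share the prefix "ccwuuuwuw" of length 9; no pair shares a longer one.
Longest shared-prefix length: 9

9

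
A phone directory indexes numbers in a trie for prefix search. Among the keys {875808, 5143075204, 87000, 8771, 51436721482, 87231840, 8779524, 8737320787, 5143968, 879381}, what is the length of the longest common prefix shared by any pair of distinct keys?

Equivalently: take the maximum, over all pairs, of their longest common prefix length.
e.g. "5143075204" and "51436721482" share the prefix "5143" of length 4; no pair shares a longer one.
Longest shared-prefix length: 4

4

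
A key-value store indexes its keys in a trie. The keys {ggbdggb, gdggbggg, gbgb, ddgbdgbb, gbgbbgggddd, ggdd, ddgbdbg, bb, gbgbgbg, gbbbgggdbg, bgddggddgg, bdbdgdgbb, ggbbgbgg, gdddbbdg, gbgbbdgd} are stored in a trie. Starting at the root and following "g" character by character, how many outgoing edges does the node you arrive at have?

Follow the path "g" to its node, then look at its outgoing edges.
Characters that immediately follow "g" among the stored strings: {b, d, g}.
That node has 3 child edges.

3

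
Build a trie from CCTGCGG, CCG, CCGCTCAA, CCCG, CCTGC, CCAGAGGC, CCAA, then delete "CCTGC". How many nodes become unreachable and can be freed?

0

A node on "CCTGC"'s path can go only if nothing else ends at it or branches off below it.
Every node on "CCTGC" is still needed (e.g. by "CCTGCGG"), so nothing is freed.
Nodes removed: 0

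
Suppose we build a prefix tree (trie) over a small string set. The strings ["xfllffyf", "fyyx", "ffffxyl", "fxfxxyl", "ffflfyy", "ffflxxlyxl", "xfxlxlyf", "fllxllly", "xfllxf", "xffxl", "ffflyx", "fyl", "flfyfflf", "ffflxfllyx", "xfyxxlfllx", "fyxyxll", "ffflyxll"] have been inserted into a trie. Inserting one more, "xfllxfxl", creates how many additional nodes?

Walking "xfllxfxl" from the root, the first 6 characters ("xfllxf") follow existing edges; "x" is the first miss.
Each of the 2 remaining characters creates one node.

2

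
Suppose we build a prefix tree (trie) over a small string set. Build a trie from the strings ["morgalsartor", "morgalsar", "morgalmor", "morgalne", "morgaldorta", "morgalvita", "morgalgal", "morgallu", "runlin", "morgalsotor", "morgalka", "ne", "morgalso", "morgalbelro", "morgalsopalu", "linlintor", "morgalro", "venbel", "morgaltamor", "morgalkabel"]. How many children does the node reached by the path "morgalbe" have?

1

Walk "morgalbe" from the root, arriving at one node.
Characters that immediately follow "morgalbe" among the stored strings: {l}.
That node has 1 child edge.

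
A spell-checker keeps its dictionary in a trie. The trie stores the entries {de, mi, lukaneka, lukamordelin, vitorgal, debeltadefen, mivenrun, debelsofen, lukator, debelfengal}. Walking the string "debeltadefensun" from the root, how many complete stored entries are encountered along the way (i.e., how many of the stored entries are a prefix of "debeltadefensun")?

Walk "debeltadefensun" from the root; an end-of-word marker is hit whenever a stored word is a prefix of "debeltadefensun".
Prefixes of the query that are stored words: "de", "debeltadefen"
Count: 2

2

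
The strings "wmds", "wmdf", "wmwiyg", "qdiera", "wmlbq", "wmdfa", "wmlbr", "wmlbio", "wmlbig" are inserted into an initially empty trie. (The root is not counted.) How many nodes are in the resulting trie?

23

Trie structure (* marks end of a word):
(root)
├─ q
│  └─ d
│     └─ i
│        └─ e
│           └─ r
│              └─ a *
└─ w
   └─ m
      ├─ d
      │  ├─ f *
      │  │  └─ a *
      │  └─ s *
      ├─ l
      │  └─ b
      │     ├─ i
      │     │  ├─ g *
      │     │  └─ o *
      │     ├─ q *
      │     └─ r *
      └─ w
         └─ i
            └─ y
               └─ g *
Counting every labelled node above: 23.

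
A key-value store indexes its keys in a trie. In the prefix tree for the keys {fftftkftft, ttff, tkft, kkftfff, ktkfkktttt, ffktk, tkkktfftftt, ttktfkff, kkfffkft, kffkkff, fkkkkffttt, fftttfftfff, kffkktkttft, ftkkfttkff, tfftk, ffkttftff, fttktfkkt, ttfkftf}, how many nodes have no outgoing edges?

A leaf is a node with no children — equivalently, the end of a word that is not a proper prefix of any other stored word.
Those words: "ffktk", "ffkttftff", "fftftkftft", "fftttfftfff", "fkkkkffttt", "ftkkfttkff", "fttktfkkt", "kffkkff", "kffkktkttft", "kkfffkft", "kkftfff", "ktkfkktttt", "tfftk", "tkft", "tkkktfftftt", "ttff", "ttfkftf", "ttktfkff"
Leaf count: 18

18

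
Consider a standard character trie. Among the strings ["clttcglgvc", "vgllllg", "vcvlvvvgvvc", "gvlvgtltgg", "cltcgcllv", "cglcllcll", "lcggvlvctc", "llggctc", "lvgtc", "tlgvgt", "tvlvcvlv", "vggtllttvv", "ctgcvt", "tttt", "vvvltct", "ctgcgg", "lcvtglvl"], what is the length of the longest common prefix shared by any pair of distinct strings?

4

Look for the deepest trie node that still has at least two words in its subtree.
"ctgcgg" and "ctgcvt" agree on "ctgc" (4 characters) before diverging; nothing deeper is shared.
Longest shared-prefix length: 4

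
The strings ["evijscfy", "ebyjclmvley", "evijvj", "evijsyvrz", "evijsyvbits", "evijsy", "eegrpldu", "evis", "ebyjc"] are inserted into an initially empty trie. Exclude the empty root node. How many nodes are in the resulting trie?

36

Insert word by word; a character creates a node only if that edge doesn't already exist:
  "evijscfy" → 8 new (e, v, i, j, s, c, f, y)
  "ebyjclmvley" → prefix "e" already present; 10 new (b, y, j, c, l, m, v, l, e, y)
  "evijvj" → prefix "evij" already present; 2 new (v, j)
  "evijsyvrz" → prefix "evijs" already present; 4 new (y, v, r, z)
  "evijsyvbits" → prefix "evijsyv" already present; 4 new (b, i, t, s)
  "evijsy" → prefix "evijsy" already present; 0 new (none)
  "eegrpldu" → prefix "e" already present; 7 new (e, g, r, p, l, d, u)
  "evis" → prefix "evi" already present; 1 new (s)
  "ebyjc" → prefix "ebyjc" already present; 0 new (none)
Total nodes = 8 + 10 + 2 + 4 + 4 + 0 + 7 + 1 + 0 = 36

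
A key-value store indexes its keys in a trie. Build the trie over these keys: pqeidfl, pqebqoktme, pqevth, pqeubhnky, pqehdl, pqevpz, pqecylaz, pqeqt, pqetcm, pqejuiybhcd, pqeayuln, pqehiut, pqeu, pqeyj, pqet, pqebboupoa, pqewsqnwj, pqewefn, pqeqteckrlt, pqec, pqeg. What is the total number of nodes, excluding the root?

78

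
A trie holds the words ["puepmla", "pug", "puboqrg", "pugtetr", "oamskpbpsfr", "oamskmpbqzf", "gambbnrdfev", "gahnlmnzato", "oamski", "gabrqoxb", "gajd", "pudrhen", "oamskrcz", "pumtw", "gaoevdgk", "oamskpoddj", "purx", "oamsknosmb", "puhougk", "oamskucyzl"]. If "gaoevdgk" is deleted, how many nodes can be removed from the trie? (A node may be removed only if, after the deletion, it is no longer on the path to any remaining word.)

6

A node on "gaoevdgk"'s path can go only if nothing else ends at it or branches off below it.
The suffix "oevdgk" (6 nodes) is used only by "gaoevdgk"; the node for "ga" still has the child "m", so pruning stops there.
Nodes removed: 6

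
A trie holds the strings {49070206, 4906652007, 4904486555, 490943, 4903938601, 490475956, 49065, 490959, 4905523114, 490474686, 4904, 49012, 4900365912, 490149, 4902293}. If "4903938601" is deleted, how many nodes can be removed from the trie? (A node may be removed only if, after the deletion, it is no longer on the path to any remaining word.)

7

Walk "4903938601" from the leaf back toward the root, removing each node that no remaining word uses.
The suffix "3938601" (7 nodes) is used only by "4903938601"; the node for "490" still has the child "7", so pruning stops there.
Nodes removed: 7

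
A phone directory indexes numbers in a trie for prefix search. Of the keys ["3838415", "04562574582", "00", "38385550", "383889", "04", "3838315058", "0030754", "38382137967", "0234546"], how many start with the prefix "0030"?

Walk to "0030"; the words in its subtree are exactly those with that prefix.
Words under "0030": 0030754
Count: 1

1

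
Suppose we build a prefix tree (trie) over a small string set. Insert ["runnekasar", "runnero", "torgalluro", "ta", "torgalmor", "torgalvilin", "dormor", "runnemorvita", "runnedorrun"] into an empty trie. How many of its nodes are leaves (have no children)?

9

Leaves are exactly the stored words that no other stored word extends.
Those words: "dormor", "runnedorrun", "runnekasar", "runnemorvita", "runnero", "ta", "torgalluro", "torgalmor", "torgalvilin"
Leaf count: 9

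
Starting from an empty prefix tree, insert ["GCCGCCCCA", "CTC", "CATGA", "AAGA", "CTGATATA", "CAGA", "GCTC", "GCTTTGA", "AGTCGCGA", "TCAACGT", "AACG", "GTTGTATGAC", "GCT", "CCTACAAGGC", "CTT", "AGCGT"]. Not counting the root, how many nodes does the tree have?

Insert word by word; a character creates a node only if that edge doesn't already exist:
  "GCCGCCCCA" → 9 new (G, C, C, G, C, C, C, C, A)
  "CTC" → 3 new (C, T, C)
  "CATGA" → prefix "C" already present; 4 new (A, T, G, A)
  "AAGA" → 4 new (A, A, G, A)
  "CTGATATA" → prefix "CT" already present; 6 new (G, A, T, A, T, A)
  "CAGA" → prefix "CA" already present; 2 new (G, A)
  "GCTC" → prefix "GC" already present; 2 new (T, C)
  "GCTTTGA" → prefix "GCT" already present; 4 new (T, T, G, A)
  "AGTCGCGA" → prefix "A" already present; 7 new (G, T, C, G, C, G, A)
  "TCAACGT" → 7 new (T, C, A, A, C, G, T)
  "AACG" → prefix "AA" already present; 2 new (C, G)
  "GTTGTATGAC" → prefix "G" already present; 9 new (T, T, G, T, A, T, G, A, C)
  "GCT" → prefix "GCT" already present; 0 new (none)
  "CCTACAAGGC" → prefix "C" already present; 9 new (C, T, A, C, A, A, G, G, C)
  "CTT" → prefix "CT" already present; 1 new (T)
  "AGCGT" → prefix "AG" already present; 3 new (C, G, T)
Total nodes = 9 + 3 + 4 + 4 + 6 + 2 + 2 + 4 + 7 + 7 + 2 + 9 + 0 + 9 + 1 + 3 = 72

72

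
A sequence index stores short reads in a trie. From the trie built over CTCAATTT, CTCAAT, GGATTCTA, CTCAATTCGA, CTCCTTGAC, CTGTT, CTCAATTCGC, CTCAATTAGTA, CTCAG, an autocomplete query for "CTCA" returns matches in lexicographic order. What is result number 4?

CTCAATTCGC

DFS of the "CTCA" subtree visits, in order: "CTCAAT", "CTCAATTAGTA", "CTCAATTCGA", "CTCAATTCGC", "CTCAATTT", "CTCAG"
Position 4: CTCAATTCGC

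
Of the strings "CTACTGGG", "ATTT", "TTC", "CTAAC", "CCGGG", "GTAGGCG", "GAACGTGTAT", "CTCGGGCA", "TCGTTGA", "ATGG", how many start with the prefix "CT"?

3

Filter for entries beginning with "CT":
Matches: "CTAAC", "CTACTGGG", "CTCGGGCA"
Count: 3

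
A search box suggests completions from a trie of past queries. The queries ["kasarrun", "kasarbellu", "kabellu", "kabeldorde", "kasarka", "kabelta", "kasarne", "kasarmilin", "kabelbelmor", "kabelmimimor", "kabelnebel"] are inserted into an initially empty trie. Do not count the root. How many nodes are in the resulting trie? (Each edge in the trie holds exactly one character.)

For each word, the new-node count is its length minus the longest prefix already in the trie:
  "kasarrun" → 8 new (k, a, s, a, r, r, u, n)
  "kasarbellu" → prefix "kasar" already present; 5 new (b, e, l, l, u)
  "kabellu" → prefix "ka" already present; 5 new (b, e, l, l, u)
  "kabeldorde" → prefix "kabel" already present; 5 new (d, o, r, d, e)
  "kasarka" → prefix "kasar" already present; 2 new (k, a)
  "kabelta" → prefix "kabel" already present; 2 new (t, a)
  "kasarne" → prefix "kasar" already present; 2 new (n, e)
  "kasarmilin" → prefix "kasar" already present; 5 new (m, i, l, i, n)
  "kabelbelmor" → prefix "kabel" already present; 6 new (b, e, l, m, o, r)
  "kabelmimimor" → prefix "kabel" already present; 7 new (m, i, m, i, m, o, r)
  "kabelnebel" → prefix "kabel" already present; 5 new (n, e, b, e, l)
Total nodes = 8 + 5 + 5 + 5 + 2 + 2 + 2 + 5 + 6 + 7 + 5 = 52

52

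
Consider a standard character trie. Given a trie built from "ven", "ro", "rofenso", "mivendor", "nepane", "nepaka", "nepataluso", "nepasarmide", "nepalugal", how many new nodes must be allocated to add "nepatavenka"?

5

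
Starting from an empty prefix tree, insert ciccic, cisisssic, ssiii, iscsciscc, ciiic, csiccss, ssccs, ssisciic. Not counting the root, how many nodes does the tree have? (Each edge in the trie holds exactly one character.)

44

Count nodes per top-level branch (shared prefixes stored once):
  'c'-branch (ciccic, ciiic, cisisssic, csiccss): 22 nodes
  'i'-branch (iscsciscc): 9 nodes
  's'-branch (ssccs, ssiii, ssisciic): 13 nodes
Sum: 44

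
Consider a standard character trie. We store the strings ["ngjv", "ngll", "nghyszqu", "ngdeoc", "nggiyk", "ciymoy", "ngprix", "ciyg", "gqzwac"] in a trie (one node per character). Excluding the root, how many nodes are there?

37

Trace insertions, counting only characters that open a new branch:
  "ngjv" → 4 new (n, g, j, v)
  "ngll" → prefix "ng" already present; 2 new (l, l)
  "nghyszqu" → prefix "ng" already present; 6 new (h, y, s, z, q, u)
  "ngdeoc" → prefix "ng" already present; 4 new (d, e, o, c)
  "nggiyk" → prefix "ng" already present; 4 new (g, i, y, k)
  "ciymoy" → 6 new (c, i, y, m, o, y)
  "ngprix" → prefix "ng" already present; 4 new (p, r, i, x)
  "ciyg" → prefix "ciy" already present; 1 new (g)
  "gqzwac" → 6 new (g, q, z, w, a, c)
Total nodes = 4 + 2 + 6 + 4 + 4 + 6 + 4 + 1 + 6 = 37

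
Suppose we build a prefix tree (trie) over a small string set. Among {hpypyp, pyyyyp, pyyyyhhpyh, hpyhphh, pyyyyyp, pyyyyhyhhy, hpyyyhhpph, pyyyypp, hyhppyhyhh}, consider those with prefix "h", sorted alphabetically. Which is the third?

Words with prefix "h", in lexicographic order: "hpyhphh", "hpypyp", "hpyyyhhpph", "hyhppyhyhh"
The 3rd is hpyyyhhpph.

hpyyyhhpph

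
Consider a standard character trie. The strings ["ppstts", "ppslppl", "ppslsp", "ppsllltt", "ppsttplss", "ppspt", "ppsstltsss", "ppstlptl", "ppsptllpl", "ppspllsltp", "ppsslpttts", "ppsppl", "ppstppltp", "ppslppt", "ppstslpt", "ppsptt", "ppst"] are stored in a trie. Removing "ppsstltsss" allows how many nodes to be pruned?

After clearing the end-marker at "ppsstltsss", prune upward until reaching a node still needed by another word.
The suffix "tltsss" (6 nodes) is used only by "ppsstltsss"; the node for "ppss" still has the child "l", so pruning stops there.
Nodes removed: 6

6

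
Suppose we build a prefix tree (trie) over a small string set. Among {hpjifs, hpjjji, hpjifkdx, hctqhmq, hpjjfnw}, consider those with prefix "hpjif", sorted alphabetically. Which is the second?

hpjifs

DFS of the "hpjif" subtree visits, in order: "hpjifkdx", "hpjifs"
The 2nd is hpjifs.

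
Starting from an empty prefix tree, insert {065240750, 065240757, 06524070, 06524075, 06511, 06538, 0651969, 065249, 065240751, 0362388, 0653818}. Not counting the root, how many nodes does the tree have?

28

Trace insertions, counting only characters that open a new branch:
  "065240750" → 9 new (0, 6, 5, 2, 4, 0, 7, 5, 0)
  "065240757" → prefix "06524075" already present; 1 new (7)
  "06524070" → prefix "0652407" already present; 1 new (0)
  "06524075" → prefix "06524075" already present; 0 new (none)
  "06511" → prefix "065" already present; 2 new (1, 1)
  "06538" → prefix "065" already present; 2 new (3, 8)
  "0651969" → prefix "0651" already present; 3 new (9, 6, 9)
  "065249" → prefix "06524" already present; 1 new (9)
  "065240751" → prefix "06524075" already present; 1 new (1)
  "0362388" → prefix "0" already present; 6 new (3, 6, 2, 3, 8, 8)
  "0653818" → prefix "06538" already present; 2 new (1, 8)
Total nodes = 9 + 1 + 1 + 0 + 2 + 2 + 3 + 1 + 1 + 6 + 2 = 28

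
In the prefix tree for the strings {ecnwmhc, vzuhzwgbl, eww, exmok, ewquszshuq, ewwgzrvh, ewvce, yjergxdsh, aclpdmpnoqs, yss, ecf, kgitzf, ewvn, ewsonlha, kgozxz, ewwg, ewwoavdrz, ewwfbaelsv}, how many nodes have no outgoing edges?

16

Leaves are exactly the stored words that no other stored word extends.
Those words: "aclpdmpnoqs", "ecf", "ecnwmhc", "ewquszshuq", "ewsonlha", "ewvce", "ewvn", "ewwfbaelsv", "ewwgzrvh", "ewwoavdrz", "exmok", "kgitzf", "kgozxz", "vzuhzwgbl", "yjergxdsh", "yss"
Leaf count: 16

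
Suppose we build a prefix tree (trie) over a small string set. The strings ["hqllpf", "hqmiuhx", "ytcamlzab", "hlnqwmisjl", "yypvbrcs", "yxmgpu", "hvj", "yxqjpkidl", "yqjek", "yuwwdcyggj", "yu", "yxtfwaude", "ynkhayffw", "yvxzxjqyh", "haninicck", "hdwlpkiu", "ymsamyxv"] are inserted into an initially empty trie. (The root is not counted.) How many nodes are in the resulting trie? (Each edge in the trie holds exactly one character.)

108

Insert word by word; a character creates a node only if that edge doesn't already exist:
  "hqllpf" → 6 new (h, q, l, l, p, f)
  "hqmiuhx" → prefix "hq" already present; 5 new (m, i, u, h, x)
  "ytcamlzab" → 9 new (y, t, c, a, m, l, z, a, b)
  "hlnqwmisjl" → prefix "h" already present; 9 new (l, n, q, w, m, i, s, j, l)
  "yypvbrcs" → prefix "y" already present; 7 new (y, p, v, b, r, c, s)
  "yxmgpu" → prefix "y" already present; 5 new (x, m, g, p, u)
  "hvj" → prefix "h" already present; 2 new (v, j)
  "yxqjpkidl" → prefix "yx" already present; 7 new (q, j, p, k, i, d, l)
  "yqjek" → prefix "y" already present; 4 new (q, j, e, k)
  "yuwwdcyggj" → prefix "y" already present; 9 new (u, w, w, d, c, y, g, g, j)
  "yu" → prefix "yu" already present; 0 new (none)
  "yxtfwaude" → prefix "yx" already present; 7 new (t, f, w, a, u, d, e)
  "ynkhayffw" → prefix "y" already present; 8 new (n, k, h, a, y, f, f, w)
  "yvxzxjqyh" → prefix "y" already present; 8 new (v, x, z, x, j, q, y, h)
  "haninicck" → prefix "h" already present; 8 new (a, n, i, n, i, c, c, k)
  "hdwlpkiu" → prefix "h" already present; 7 new (d, w, l, p, k, i, u)
  "ymsamyxv" → prefix "y" already present; 7 new (m, s, a, m, y, x, v)
Total nodes = 6 + 5 + 9 + 9 + 7 + 5 + 2 + 7 + 4 + 9 + 0 + 7 + 8 + 8 + 8 + 7 + 7 = 108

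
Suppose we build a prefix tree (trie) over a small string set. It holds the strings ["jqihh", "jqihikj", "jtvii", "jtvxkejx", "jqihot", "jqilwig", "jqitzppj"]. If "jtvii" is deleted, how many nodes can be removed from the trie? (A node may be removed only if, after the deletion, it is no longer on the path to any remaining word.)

2

A node on "jtvii"'s path can go only if nothing else ends at it or branches off below it.
The suffix "ii" (2 nodes) is used only by "jtvii"; the node for "jtv" still has the child "x", so pruning stops there.
Nodes removed: 2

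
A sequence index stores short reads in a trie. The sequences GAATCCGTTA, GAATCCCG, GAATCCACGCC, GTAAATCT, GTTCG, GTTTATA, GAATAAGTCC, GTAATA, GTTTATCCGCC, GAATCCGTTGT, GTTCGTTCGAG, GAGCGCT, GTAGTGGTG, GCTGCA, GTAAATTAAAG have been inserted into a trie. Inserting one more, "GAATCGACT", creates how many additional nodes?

The longest prefix of "GAATCGACT" already in the trie is "GAATC" (length 5).
Each of the 4 remaining characters creates one node.

4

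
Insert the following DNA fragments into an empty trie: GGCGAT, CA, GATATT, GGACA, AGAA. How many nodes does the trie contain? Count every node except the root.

20

Trace insertions, counting only characters that open a new branch:
  "GGCGAT" → 6 new (G, G, C, G, A, T)
  "CA" → 2 new (C, A)
  "GATATT" → prefix "G" already present; 5 new (A, T, A, T, T)
  "GGACA" → prefix "GG" already present; 3 new (A, C, A)
  "AGAA" → 4 new (A, G, A, A)
Total nodes = 6 + 2 + 5 + 3 + 4 = 20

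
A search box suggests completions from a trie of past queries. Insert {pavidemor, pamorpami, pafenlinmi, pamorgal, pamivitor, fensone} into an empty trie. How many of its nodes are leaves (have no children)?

6

Leaves are exactly the stored words that no other stored word extends.
Those words: "fensone", "pafenlinmi", "pamivitor", "pamorgal", "pamorpami", "pavidemor"
Leaf count: 6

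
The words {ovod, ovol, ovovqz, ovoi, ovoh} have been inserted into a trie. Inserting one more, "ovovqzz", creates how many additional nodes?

1

"ovovqz" is already a path in the trie; the remaining "z" must be added.
New nodes needed: |"ovovqzz"| − 6 = 7 − 6 = 1.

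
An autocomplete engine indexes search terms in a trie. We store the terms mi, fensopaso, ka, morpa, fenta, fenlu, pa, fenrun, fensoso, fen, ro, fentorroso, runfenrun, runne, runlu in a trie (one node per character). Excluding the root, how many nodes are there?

48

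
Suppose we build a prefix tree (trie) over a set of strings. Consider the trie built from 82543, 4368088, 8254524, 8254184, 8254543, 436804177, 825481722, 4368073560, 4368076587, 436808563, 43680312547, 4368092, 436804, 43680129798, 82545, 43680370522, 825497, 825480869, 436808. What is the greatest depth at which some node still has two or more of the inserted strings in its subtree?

Look for the deepest trie node that still has at least two words in its subtree.
"43680312547" and "43680370522" agree on "436803" (6 characters) before diverging; nothing deeper is shared.
Longest shared-prefix length: 6

6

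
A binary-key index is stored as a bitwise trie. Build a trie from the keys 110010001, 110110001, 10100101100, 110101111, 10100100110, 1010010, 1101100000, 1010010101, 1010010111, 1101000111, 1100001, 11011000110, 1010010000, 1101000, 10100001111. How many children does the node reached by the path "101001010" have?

1

Walk "101001010" from the root, arriving at one node.
Characters that immediately follow "101001010" among the stored strings: {1}.
That node has 1 child edge.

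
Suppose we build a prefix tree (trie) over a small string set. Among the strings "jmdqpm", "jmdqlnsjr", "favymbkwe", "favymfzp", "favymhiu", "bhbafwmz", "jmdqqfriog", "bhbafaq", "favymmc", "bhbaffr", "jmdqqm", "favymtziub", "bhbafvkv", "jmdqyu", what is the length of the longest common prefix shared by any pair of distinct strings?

5

The deepest shared node is where two words last agree before diverging.
e.g. "bhbafaq" and "bhbaffr" share the prefix "bhbaf" of length 5; no pair shares a longer one.
Longest shared-prefix length: 5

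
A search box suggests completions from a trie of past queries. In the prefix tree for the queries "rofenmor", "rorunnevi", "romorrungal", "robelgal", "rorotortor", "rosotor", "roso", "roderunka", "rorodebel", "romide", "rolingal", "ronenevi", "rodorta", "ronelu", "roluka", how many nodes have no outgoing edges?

14

A leaf is a node with no children — equivalently, the end of a word that is not a proper prefix of any other stored word.
Those words: "robelgal", "roderunka", "rodorta", "rofenmor", "rolingal", "roluka", "romide", "romorrungal", "ronelu", "ronenevi", "rorodebel", "rorotortor", "rorunnevi", "rosotor"
Leaf count: 14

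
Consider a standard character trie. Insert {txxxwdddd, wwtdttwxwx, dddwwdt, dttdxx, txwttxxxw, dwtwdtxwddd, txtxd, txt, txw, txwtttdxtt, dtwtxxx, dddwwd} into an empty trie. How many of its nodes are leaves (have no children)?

9

A leaf is a node with no children — equivalently, the end of a word that is not a proper prefix of any other stored word.
Those words: "dddwwdt", "dttdxx", "dtwtxxx", "dwtwdtxwddd", "txtxd", "txwtttdxtt", "txwttxxxw", "txxxwdddd", "wwtdttwxwx"
Leaf count: 9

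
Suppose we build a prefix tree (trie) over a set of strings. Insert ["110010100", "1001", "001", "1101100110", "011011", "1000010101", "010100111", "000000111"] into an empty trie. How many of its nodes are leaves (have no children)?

8

A leaf is a node with no children — equivalently, the end of a word that is not a proper prefix of any other stored word.
Those words: "000000111", "001", "010100111", "011011", "1000010101", "1001", "110010100", "1101100110"
Leaf count: 8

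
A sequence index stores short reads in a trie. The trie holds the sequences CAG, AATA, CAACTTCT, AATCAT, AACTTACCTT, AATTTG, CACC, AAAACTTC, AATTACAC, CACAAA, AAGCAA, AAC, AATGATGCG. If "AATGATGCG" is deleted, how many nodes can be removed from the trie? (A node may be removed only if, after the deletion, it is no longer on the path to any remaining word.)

6

Walk "AATGATGCG" from the leaf back toward the root, removing each node that no remaining word uses.
The suffix "GATGCG" (6 nodes) is used only by "AATGATGCG"; the node for "AAT" still has the child "A", so pruning stops there.
Nodes removed: 6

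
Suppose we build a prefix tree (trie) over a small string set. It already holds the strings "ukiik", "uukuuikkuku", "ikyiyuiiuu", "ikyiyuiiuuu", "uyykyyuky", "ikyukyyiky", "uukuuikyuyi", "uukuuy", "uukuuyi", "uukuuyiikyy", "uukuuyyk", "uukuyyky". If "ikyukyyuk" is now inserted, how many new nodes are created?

Walking "ikyukyyuk" from the root, the first 7 characters ("ikyukyy") follow existing edges; "u" is the first miss.
So 9 − 7 = 2 new nodes.

2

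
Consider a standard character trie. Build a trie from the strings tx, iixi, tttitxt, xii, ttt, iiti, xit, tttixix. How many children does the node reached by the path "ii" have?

2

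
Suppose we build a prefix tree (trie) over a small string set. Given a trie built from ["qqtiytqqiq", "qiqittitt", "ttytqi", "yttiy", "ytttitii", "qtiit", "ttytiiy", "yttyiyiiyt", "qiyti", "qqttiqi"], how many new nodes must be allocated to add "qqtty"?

The longest prefix of "qqtty" already in the trie is "qqtt" (length 4).
Each of the 1 remaining characters creates one node.

1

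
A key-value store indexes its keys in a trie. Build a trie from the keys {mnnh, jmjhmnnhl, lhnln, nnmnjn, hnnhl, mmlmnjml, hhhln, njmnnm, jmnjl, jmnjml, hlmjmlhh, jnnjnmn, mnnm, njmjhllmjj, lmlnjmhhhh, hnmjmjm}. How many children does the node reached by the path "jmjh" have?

1

The children of the "jmjh" node are the distinct next characters among strings starting with "jmjh".
Characters that immediately follow "jmjh" among the stored strings: {m}.
That node has 1 child edge.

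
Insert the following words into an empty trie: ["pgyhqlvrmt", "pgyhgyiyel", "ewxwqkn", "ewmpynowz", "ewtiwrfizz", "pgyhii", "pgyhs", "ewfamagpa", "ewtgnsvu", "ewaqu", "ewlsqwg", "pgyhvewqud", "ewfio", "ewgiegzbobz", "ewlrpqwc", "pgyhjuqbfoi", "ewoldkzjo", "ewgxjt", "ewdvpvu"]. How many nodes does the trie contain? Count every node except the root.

Count nodes per top-level branch (shared prefixes stored once):
  'e'-branch (ewaqu, ewdvpvu, ewfamagpa, ewfio, ewgiegzbobz, ewgxjt, ewlrpqwc, ewlsqwg, ewmpynowz, ewoldkzjo, ewtgnsvu, ewtiwrfizz, ewxwqkn): 73 nodes
  'p'-branch (pgyhgyiyel, pgyhii, pgyhjuqbfoi, pgyhqlvrmt, pgyhs, pgyhvewqud): 32 nodes
Sum: 105

105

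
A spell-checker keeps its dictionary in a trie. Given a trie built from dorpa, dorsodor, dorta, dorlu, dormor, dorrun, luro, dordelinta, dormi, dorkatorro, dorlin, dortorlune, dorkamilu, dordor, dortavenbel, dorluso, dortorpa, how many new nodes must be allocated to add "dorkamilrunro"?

5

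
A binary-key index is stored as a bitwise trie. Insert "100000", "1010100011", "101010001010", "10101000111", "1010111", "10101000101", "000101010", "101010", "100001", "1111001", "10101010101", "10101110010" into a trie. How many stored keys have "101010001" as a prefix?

4

Filter for entries beginning with "101010001":
Words under "101010001": 10101000101, 101010001010, 1010100011, 10101000111
Count: 4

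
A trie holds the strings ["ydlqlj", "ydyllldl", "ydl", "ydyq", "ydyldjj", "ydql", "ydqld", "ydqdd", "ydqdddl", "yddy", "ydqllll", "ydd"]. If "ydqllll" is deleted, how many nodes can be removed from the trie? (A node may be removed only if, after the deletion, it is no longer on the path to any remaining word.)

3

Walk "ydqllll" from the leaf back toward the root, removing each node that no remaining word uses.
The suffix "lll" (3 nodes) is used only by "ydqllll"; the node for "ydql" still has the child "d", so pruning stops there.
Nodes removed: 3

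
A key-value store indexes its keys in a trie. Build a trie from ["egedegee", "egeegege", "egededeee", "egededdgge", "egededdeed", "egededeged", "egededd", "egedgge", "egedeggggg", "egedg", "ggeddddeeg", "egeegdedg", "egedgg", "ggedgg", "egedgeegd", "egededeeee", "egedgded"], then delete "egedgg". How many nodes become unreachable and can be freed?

After clearing the end-marker at "egedgg", prune upward until reaching a node still needed by another word.
Every node on "egedgg" is still needed (e.g. by "egedgge"), so nothing is freed.
Nodes removed: 0

0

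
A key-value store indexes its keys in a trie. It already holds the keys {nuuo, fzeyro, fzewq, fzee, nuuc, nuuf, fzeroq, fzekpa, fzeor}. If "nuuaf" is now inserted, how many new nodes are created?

2

Walking "nuuaf" from the root, the first 3 characters ("nuu") follow existing edges; "a" is the first miss.
So 5 − 3 = 2 new nodes.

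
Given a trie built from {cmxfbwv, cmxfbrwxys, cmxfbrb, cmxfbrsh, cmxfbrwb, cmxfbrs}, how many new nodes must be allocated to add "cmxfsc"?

Walking "cmxfsc" from the root, the first 4 characters ("cmxf") follow existing edges; "s" is the first miss.
New nodes needed: |"cmxfsc"| − 4 = 6 − 4 = 2.

2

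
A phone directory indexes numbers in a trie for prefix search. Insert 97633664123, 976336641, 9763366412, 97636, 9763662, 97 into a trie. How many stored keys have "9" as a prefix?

6

Walk to "9"; the words in its subtree are exactly those with that prefix.
Words under "9": 97, 976336641, 9763366412, 97633664123, 97636, 9763662
Count: 6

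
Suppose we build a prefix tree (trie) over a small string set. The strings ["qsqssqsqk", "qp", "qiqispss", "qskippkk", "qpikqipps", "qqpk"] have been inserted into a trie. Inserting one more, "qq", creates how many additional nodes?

0

"qq" is already a full path in the trie; only an end-marker is added.
No new nodes are needed: 0.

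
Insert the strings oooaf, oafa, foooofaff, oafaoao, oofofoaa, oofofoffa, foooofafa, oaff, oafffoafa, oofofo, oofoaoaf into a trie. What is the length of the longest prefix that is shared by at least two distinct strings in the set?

The deepest shared node is where two words last agree before diverging.
e.g. "foooofafa" and "foooofaff" share the prefix "foooofaf" of length 8; no pair shares a longer one.
Longest shared-prefix length: 8

8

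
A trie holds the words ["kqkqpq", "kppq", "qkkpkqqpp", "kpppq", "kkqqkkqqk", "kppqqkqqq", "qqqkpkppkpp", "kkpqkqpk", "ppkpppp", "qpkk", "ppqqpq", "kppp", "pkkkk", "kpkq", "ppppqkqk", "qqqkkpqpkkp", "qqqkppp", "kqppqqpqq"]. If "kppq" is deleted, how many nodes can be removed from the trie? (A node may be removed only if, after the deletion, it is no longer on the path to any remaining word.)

After clearing the end-marker at "kppq", prune upward until reaching a node still needed by another word.
Every node on "kppq" is still needed (e.g. by "kppqqkqqq"), so nothing is freed.
Nodes removed: 0

0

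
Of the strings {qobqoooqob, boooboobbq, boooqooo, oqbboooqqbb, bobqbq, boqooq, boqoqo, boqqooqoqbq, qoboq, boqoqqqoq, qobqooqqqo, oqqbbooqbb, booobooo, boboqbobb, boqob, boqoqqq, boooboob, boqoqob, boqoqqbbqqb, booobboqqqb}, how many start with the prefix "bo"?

Walk to "bo"; the words in its subtree are exactly those with that prefix.
Matches: "boboqbobb", "bobqbq", "booobboqqqb", "boooboob", "boooboobbq", "booobooo", "boooqooo", "boqob", "boqooq", "boqoqo", "boqoqob", "boqoqqbbqqb", "boqoqqq", "boqoqqqoq", "boqqooqoqbq"
Count: 15

15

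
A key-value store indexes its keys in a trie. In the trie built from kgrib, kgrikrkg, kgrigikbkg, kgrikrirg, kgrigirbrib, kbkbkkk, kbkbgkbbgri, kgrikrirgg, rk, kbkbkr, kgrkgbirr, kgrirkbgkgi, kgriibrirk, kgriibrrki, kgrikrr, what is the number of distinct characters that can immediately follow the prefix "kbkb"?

The children of the "kbkb" node are the distinct next characters among strings starting with "kbkb".
Distinct next characters after "kbkb": g, k.
That node has 2 child edges.

2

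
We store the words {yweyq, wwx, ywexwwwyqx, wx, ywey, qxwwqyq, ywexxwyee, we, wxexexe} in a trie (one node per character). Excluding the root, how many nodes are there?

34

Count nodes per top-level branch (shared prefixes stored once):
  'q'-branch (qxwwqyq): 7 nodes
  'w'-branch (we, wwx, wx, wxexexe): 10 nodes
  'y'-branch (ywexwwwyqx, ywexxwyee, ywey, yweyq): 17 nodes
Sum: 34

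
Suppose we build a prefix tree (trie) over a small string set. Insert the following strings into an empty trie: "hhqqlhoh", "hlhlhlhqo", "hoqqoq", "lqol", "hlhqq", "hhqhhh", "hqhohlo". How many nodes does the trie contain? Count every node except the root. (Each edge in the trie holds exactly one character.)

Trie structure (* marks end of a word):
(root)
├─ h
│  ├─ h
│  │  └─ q
│  │     ├─ h
│  │     │  └─ h
│  │     │     └─ h *
│  │     └─ q
│  │        └─ l
│  │           └─ h
│  │              └─ o
│  │                 └─ h *
│  ├─ l
│  │  └─ h
│  │     ├─ l
│  │     │  └─ h
│  │     │     └─ l
│  │     │        └─ h
│  │     │           └─ q
│  │     │              └─ o *
│  │     └─ q
│  │        └─ q *
│  ├─ o
│  │  └─ q
│  │     └─ q
│  │        └─ o
│  │           └─ q *
│  └─ q
│     └─ h
│        └─ o
│           └─ h
│              └─ l
│                 └─ o *
└─ l
   └─ q
      └─ o
         └─ l *
Counting every labelled node above: 36.

36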